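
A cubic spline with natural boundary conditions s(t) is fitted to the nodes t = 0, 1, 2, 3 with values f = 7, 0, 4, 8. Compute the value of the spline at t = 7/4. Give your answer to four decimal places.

Write m_i for s''(x_i). With h_i = 1, 1, 1 and divided differences Δ_i = -7, 4, 4, the continuity of s' gives the tridiagonal system
  1·m_0 + 4·m_1 + 1·m_2 = 6(Δ_1 - Δ_0) = 66
  1·m_1 + 4·m_2 + 1·m_3 = 6(Δ_2 - Δ_1) = 0
Natural end conditions: m_0 = m_3 = 0.
Forward elimination and back-substitution give m_0 = 0, m_1 = 88/5, m_2 = -22/5, m_3 = 0.
On [1, 2], s(t) = 0 - 17/15·(t - 1) + 44/5·(t - 1)² - 11/3·(t - 1)³.
With (t - 1) = 3/4: s(7/4) = 817/320.

2.5531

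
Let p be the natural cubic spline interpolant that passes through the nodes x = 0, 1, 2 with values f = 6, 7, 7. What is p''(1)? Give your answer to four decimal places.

Write M_i for p''(x_i). With h_i = 1, 1 and divided differences Δ_i = 1, 0, the continuity of p' gives the tridiagonal system
  1·M_0 + 4·M_1 + 1·M_2 = 6(Δ_1 - Δ_0) = -6
Natural end conditions: M_0 = M_2 = 0.
Solving: M_0 = 0, M_1 = -3/2, M_2 = 0.

-1.5000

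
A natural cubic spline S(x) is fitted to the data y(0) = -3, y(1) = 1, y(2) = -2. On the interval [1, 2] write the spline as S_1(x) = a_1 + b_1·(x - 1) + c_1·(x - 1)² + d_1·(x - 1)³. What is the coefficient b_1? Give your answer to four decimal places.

0.5000

Let M_i = S''(x_i). Step sizes h_i = 1, 1; slopes of the chords Δ_i = (y_(i+1) - y_i)/h_i = 4, -3.
  1·M_0 + 4·M_1 + 1·M_2 = 6(Δ_1 - Δ_0) = -42
Natural end conditions: M_0 = M_2 = 0.
Solving: M_0 = 0, M_1 = -21/2, M_2 = 0.
On [1, 2], with S_1(x) = a_1 + b_1·(x - 1) + c_1·(x - 1)² + d_1·(x - 1)³: c_1 = M_1/2 = -21/4, d_1 = (M_2 - M_1)/(6h_1) = 7/4, b_1 = Δ_1 - h_1(2M_1 + M_2)/6 = 1/2.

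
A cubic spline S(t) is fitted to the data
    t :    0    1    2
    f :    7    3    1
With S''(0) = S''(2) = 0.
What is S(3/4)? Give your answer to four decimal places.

3.8359

Put σ_i = S'' at the i-th knot. Here h = (1, 1) and Δ = (-4, -2), so the interior equations h_(i-1)·σ_(i-1) + 2(h_(i-1)+h_i)·σ_i + h_i·σ_(i+1) = 6(Δ_i − Δ_(i-1)) read
  1·σ_0 + 4·σ_1 + 1·σ_2 = 6(Δ_1 - Δ_0) = 12
Natural end conditions: σ_0 = σ_2 = 0.
Hence σ_0 = 0, σ_1 = 3, σ_2 = 0.
On [0, 1], S(t) = 7 - 9/2·t + 0·t² + 1/2·t³.
With t = 3/4: S(3/4) = 491/128.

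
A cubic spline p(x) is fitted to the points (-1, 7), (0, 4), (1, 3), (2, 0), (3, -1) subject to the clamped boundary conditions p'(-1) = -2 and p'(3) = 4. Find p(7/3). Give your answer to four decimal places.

-1.0899

Put M_i = p'' at the i-th knot. Here h = (1, 1, 1, 1) and Δ = (-3, -1, -3, -1), so the interior equations h_(i-1)·M_(i-1) + 2(h_(i-1)+h_i)·M_i + h_i·M_(i+1) = 6(Δ_i − Δ_(i-1)) read
  1·M_0 + 4·M_1 + 1·M_2 = 6(Δ_1 - Δ_0) = 12
  1·M_1 + 4·M_2 + 1·M_3 = 6(Δ_2 - Δ_1) = -12
  1·M_2 + 4·M_3 + 1·M_4 = 6(Δ_3 - Δ_2) = 12
Clamped end conditions give two more equations: 2h_0·M_0 + h_0·M_1 = 6(Δ_0 - p'(-1)) = -6 and h_3·M_3 + 2h_3·M_4 = 6(p'(3) - Δ_3) = 30.
Hence M_0 = -81/14, M_1 = 39/7, M_2 = -9/2, M_3 = 3/7, M_4 = 207/14.
On [2, 3], p(x) = 0 - 101/28·(x - 2) + 3/14·(x - 2)² + 67/28·(x - 2)³.
With (x - 2) = 1/3: p(7/3) = -206/189.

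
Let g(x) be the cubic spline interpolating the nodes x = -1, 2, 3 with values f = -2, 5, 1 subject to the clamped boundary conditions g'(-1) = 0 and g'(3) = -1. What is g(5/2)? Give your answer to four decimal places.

2.7188

Put m_i = g'' at the i-th knot. Here h = (3, 1) and Δ = (7/3, -4), so the interior equations h_(i-1)·m_(i-1) + 2(h_(i-1)+h_i)·m_i + h_i·m_(i+1) = 6(Δ_i − Δ_(i-1)) read
  3·m_0 + 8·m_1 + 1·m_2 = 6(Δ_1 - Δ_0) = -38
Clamped end conditions give two more equations: 2h_0·m_0 + h_0·m_1 = 6(Δ_0 - g'(-1)) = 14 and h_1·m_1 + 2h_1·m_2 = 6(g'(3) - Δ_1) = 18.
Hence m_0 = 41/6, m_1 = -9, m_2 = 27/2.
On [2, 3], g(x) = 5 - 13/4·(x - 2) - 9/2·(x - 2)² + 15/4·(x - 2)³.
With (x - 2) = 1/2: g(5/2) = 87/32.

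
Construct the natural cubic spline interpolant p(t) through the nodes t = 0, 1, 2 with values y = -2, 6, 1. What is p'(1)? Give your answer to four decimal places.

1.5000

With M_i denoting the second derivative at x_i, h_i = 1, 1, and Δ_i = (y_(i+1) − y_i)/h_i = 8, -5:
  1·M_0 + 4·M_1 + 1·M_2 = 6(Δ_1 - Δ_0) = -78
Natural end conditions: M_0 = M_2 = 0.
Solving the tridiagonal system: M_0 = 0, M_1 = -39/2, M_2 = 0.
On [1, 2], p'(t) = b_1 + 2c_1·(t - 1) + 3d_1·(t - 1)² with b_1 = Δ_1 - h_1(2M_1 + M_2)/6 = 3/2, c_1 = M_1/2 = -39/4, d_1 = (M_2 - M_1)/(6h_1) = 13/4. So p'(1) = 3/2.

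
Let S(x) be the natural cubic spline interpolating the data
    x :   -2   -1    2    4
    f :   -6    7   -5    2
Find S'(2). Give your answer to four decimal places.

Put m_i = S'' at the i-th knot. Here h = (1, 3, 2) and Δ = (13, -4, 7/2), so the interior equations h_(i-1)·m_(i-1) + 2(h_(i-1)+h_i)·m_i + h_i·m_(i+1) = 6(Δ_i − Δ_(i-1)) read
  1·m_0 + 8·m_1 + 3·m_2 = 6(Δ_1 - Δ_0) = -102
  3·m_1 + 10·m_2 + 2·m_3 = 6(Δ_2 - Δ_1) = 45
Natural end conditions: m_0 = m_3 = 0.
Hence m_0 = 0, m_1 = -1155/71, m_2 = 666/71, m_3 = 0.
On [2, 4], S'(x) = b_2 + 2c_2·(x - 2) + 3d_2·(x - 2)² with b_2 = Δ_2 - h_2(2m_2 + m_3)/6 = -391/142, c_2 = m_2/2 = 333/71, d_2 = (m_3 - m_2)/(6h_2) = -111/142. So S'(2) = -391/142.

-2.7535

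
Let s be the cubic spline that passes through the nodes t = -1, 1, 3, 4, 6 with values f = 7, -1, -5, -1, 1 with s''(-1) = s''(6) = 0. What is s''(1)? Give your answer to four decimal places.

-0.1875

Let M_i = s''(x_i). Step sizes h_i = 2, 2, 1, 2; slopes of the chords Δ_i = (y_(i+1) - y_i)/h_i = -4, -2, 4, 1.
  2·M_0 + 8·M_1 + 2·M_2 = 6(Δ_1 - Δ_0) = 12
  2·M_1 + 6·M_2 + 1·M_3 = 6(Δ_2 - Δ_1) = 36
  1·M_2 + 6·M_3 + 2·M_4 = 6(Δ_3 - Δ_2) = -18
Natural end conditions: M_0 = M_4 = 0.
Solving the tridiagonal system: M_0 = 0, M_1 = -3/16, M_2 = 27/4, M_3 = -33/8, M_4 = 0.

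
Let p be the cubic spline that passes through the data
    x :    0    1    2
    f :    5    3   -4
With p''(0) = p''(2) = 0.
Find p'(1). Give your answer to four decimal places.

Put M_i = p'' at the i-th knot. Here h = (1, 1) and Δ = (-2, -7), so the interior equations h_(i-1)·M_(i-1) + 2(h_(i-1)+h_i)·M_i + h_i·M_(i+1) = 6(Δ_i − Δ_(i-1)) read
  1·M_0 + 4·M_1 + 1·M_2 = 6(Δ_1 - Δ_0) = -30
Natural end conditions: M_0 = M_2 = 0.
Solving: M_0 = 0, M_1 = -15/2, M_2 = 0.
On [1, 2], p'(x) = b_1 + 2c_1·(x - 1) + 3d_1·(x - 1)² with b_1 = Δ_1 - h_1(2M_1 + M_2)/6 = -9/2, c_1 = M_1/2 = -15/4, d_1 = (M_2 - M_1)/(6h_1) = 5/4. So p'(1) = -9/2.

-4.5000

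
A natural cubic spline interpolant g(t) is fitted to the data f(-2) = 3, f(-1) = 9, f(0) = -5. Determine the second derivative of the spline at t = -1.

-30

Write M_i for g''(x_i). With h_i = 1, 1 and divided differences Δ_i = 6, -14, the continuity of g' gives the tridiagonal system
  1·M_0 + 4·M_1 + 1·M_2 = 6(Δ_1 - Δ_0) = -120
Natural end conditions: M_0 = M_2 = 0.
Solving: M_0 = 0, M_1 = -30, M_2 = 0.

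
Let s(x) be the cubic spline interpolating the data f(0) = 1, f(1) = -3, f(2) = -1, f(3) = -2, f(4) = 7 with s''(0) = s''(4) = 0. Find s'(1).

0

With σ_i denoting the second derivative at x_i, h_i = 1, 1, 1, 1, and Δ_i = (y_(i+1) − y_i)/h_i = -4, 2, -1, 9:
  1·σ_0 + 4·σ_1 + 1·σ_2 = 6(Δ_1 - Δ_0) = 36
  1·σ_1 + 4·σ_2 + 1·σ_3 = 6(Δ_2 - Δ_1) = -18
  1·σ_2 + 4·σ_3 + 1·σ_4 = 6(Δ_3 - Δ_2) = 60
Natural end conditions: σ_0 = σ_4 = 0.
Solving the tridiagonal system: σ_0 = 0, σ_1 = 12, σ_2 = -12, σ_3 = 18, σ_4 = 0.
On [1, 2], s'(x) = b_1 + 2c_1·(x - 1) + 3d_1·(x - 1)² with b_1 = Δ_1 - h_1(2σ_1 + σ_2)/6 = 0, c_1 = σ_1/2 = 6, d_1 = (σ_2 - σ_1)/(6h_1) = -4. So s'(1) = 0.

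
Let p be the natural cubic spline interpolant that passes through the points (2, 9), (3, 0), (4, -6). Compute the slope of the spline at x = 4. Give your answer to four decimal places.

Let m_i = p''(x_i). Step sizes h_i = 1, 1; slopes of the chords Δ_i = (y_(i+1) - y_i)/h_i = -9, -6.
  1·m_0 + 4·m_1 + 1·m_2 = 6(Δ_1 - Δ_0) = 18
Natural end conditions: m_0 = m_2 = 0.
Hence m_0 = 0, m_1 = 9/2, m_2 = 0.
On [3, 4], p'(x) = b_1 + 2c_1·(x - 3) + 3d_1·(x - 3)² with b_1 = Δ_1 - h_1(2m_1 + m_2)/6 = -15/2, c_1 = m_1/2 = 9/4, d_1 = (m_2 - m_1)/(6h_1) = -3/4. So p'(4) = -21/4.

-5.2500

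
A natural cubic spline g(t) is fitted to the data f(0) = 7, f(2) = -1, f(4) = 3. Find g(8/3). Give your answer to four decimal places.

-0.7778

With σ_i denoting the second derivative at x_i, h_i = 2, 2, and Δ_i = (y_(i+1) − y_i)/h_i = -4, 2:
  2·σ_0 + 8·σ_1 + 2·σ_2 = 6(Δ_1 - Δ_0) = 36
Natural end conditions: σ_0 = σ_2 = 0.
Forward elimination and back-substitution give σ_0 = 0, σ_1 = 9/2, σ_2 = 0.
On [2, 4], g(t) = -1 - 1·(t - 2) + 9/4·(t - 2)² - 3/8·(t - 2)³.
With (t - 2) = 2/3: g(8/3) = -7/9.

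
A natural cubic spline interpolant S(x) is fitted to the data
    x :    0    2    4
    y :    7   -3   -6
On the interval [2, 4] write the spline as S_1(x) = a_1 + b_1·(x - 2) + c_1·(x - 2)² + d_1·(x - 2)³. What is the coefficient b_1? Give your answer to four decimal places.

-3.2500

Put m_i = S'' at the i-th knot. Here h = (2, 2) and Δ = (-5, -3/2), so the interior equations h_(i-1)·m_(i-1) + 2(h_(i-1)+h_i)·m_i + h_i·m_(i+1) = 6(Δ_i − Δ_(i-1)) read
  2·m_0 + 8·m_1 + 2·m_2 = 6(Δ_1 - Δ_0) = 21
Natural end conditions: m_0 = m_2 = 0.
Hence m_0 = 0, m_1 = 21/8, m_2 = 0.
On [2, 4], with S_1(x) = a_1 + b_1·(x - 2) + c_1·(x - 2)² + d_1·(x - 2)³: c_1 = m_1/2 = 21/16, d_1 = (m_2 - m_1)/(6h_1) = -7/32, b_1 = Δ_1 - h_1(2m_1 + m_2)/6 = -13/4.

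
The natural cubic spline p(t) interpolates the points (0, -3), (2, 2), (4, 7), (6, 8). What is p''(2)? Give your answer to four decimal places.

Let m_i = p''(x_i). Step sizes h_i = 2, 2, 2; slopes of the chords Δ_i = (y_(i+1) - y_i)/h_i = 5/2, 5/2, 1/2.
  2·m_0 + 8·m_1 + 2·m_2 = 6(Δ_1 - Δ_0) = 0
  2·m_1 + 8·m_2 + 2·m_3 = 6(Δ_2 - Δ_1) = -12
Natural end conditions: m_0 = m_3 = 0.
Solving: m_0 = 0, m_1 = 2/5, m_2 = -8/5, m_3 = 0.

0.4000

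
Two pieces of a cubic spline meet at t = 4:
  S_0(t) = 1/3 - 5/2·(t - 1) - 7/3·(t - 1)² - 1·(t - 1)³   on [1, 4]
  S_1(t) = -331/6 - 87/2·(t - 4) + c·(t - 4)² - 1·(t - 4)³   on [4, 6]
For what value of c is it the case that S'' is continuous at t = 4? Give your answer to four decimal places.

-11.3333

S_0''(t) = -14/3 - 6·(t - 1), so S_0''(4) = -68/3. On the right, S_1''(4) = 2c, so c = -34/3.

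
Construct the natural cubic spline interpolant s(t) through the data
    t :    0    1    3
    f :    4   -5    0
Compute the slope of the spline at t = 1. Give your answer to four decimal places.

Write M_i for s''(x_i). With h_i = 1, 2 and divided differences Δ_i = -9, 5/2, the continuity of s' gives the tridiagonal system
  1·M_0 + 6·M_1 + 2·M_2 = 6(Δ_1 - Δ_0) = 69
Natural end conditions: M_0 = M_2 = 0.
Solving: M_0 = 0, M_1 = 23/2, M_2 = 0.
On [1, 3], s'(t) = b_1 + 2c_1·(t - 1) + 3d_1·(t - 1)² with b_1 = Δ_1 - h_1(2M_1 + M_2)/6 = -31/6, c_1 = M_1/2 = 23/4, d_1 = (M_2 - M_1)/(6h_1) = -23/24. So s'(1) = -31/6.

-5.1667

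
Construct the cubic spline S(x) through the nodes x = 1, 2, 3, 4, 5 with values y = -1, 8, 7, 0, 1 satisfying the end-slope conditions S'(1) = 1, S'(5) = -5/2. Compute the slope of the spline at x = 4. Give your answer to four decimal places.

-2.0268

Write σ_i for S''(x_i). With h_i = 1, 1, 1, 1 and divided differences Δ_i = 9, -1, -7, 1, the continuity of S' gives the tridiagonal system
  1·σ_0 + 4·σ_1 + 1·σ_2 = 6(Δ_1 - Δ_0) = -60
  1·σ_1 + 4·σ_2 + 1·σ_3 = 6(Δ_2 - Δ_1) = -36
  1·σ_2 + 4·σ_3 + 1·σ_4 = 6(Δ_3 - Δ_2) = 48
Clamped end conditions give two more equations: 2h_0·σ_0 + h_0·σ_1 = 6(Δ_0 - S'(1)) = 48 and h_3·σ_3 + 2h_3·σ_4 = 6(S'(5) - Δ_3) = -21.
Solving: σ_0 = 1949/56, σ_1 = -605/28, σ_2 = -67/8, σ_3 = 535/28, σ_4 = -1123/56.
On [4, 5], S'(x) = b_3 + 2c_3·(x - 4) + 3d_3·(x - 4)² with b_3 = Δ_3 - h_3(2σ_3 + σ_4)/6 = -227/112, c_3 = σ_3/2 = 535/56, d_3 = (σ_4 - σ_3)/(6h_3) = -731/112. So S'(4) = -227/112.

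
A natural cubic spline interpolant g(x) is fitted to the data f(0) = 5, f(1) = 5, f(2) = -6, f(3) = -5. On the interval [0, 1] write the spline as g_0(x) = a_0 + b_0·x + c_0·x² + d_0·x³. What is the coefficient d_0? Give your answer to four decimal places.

Let M_i = g''(x_i). Step sizes h_i = 1, 1, 1; slopes of the chords Δ_i = (y_(i+1) - y_i)/h_i = 0, -11, 1.
  1·M_0 + 4·M_1 + 1·M_2 = 6(Δ_1 - Δ_0) = -66
  1·M_1 + 4·M_2 + 1·M_3 = 6(Δ_2 - Δ_1) = 72
Natural end conditions: M_0 = M_3 = 0.
Solving: M_0 = 0, M_1 = -112/5, M_2 = 118/5, M_3 = 0.
On [0, 1], with g_0(x) = a_0 + b_0·x + c_0·x² + d_0·x³: c_0 = M_0/2 = 0, d_0 = (M_1 - M_0)/(6h_0) = -56/15, b_0 = Δ_0 - h_0(2M_0 + M_1)/6 = 56/15.

-3.7333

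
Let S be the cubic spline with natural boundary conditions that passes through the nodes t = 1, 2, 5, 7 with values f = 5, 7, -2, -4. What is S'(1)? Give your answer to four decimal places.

2.7887

Put M_i = S'' at the i-th knot. Here h = (1, 3, 2) and Δ = (2, -3, -1), so the interior equations h_(i-1)·M_(i-1) + 2(h_(i-1)+h_i)·M_i + h_i·M_(i+1) = 6(Δ_i − Δ_(i-1)) read
  1·M_0 + 8·M_1 + 3·M_2 = 6(Δ_1 - Δ_0) = -30
  3·M_1 + 10·M_2 + 2·M_3 = 6(Δ_2 - Δ_1) = 12
Natural end conditions: M_0 = M_3 = 0.
Solving: M_0 = 0, M_1 = -336/71, M_2 = 186/71, M_3 = 0.
On [1, 2], S'(t) = b_0 + 2c_0·(t - 1) + 3d_0·(t - 1)² with b_0 = Δ_0 - h_0(2M_0 + M_1)/6 = 198/71, c_0 = M_0/2 = 0, d_0 = (M_1 - M_0)/(6h_0) = -56/71. So S'(1) = 198/71.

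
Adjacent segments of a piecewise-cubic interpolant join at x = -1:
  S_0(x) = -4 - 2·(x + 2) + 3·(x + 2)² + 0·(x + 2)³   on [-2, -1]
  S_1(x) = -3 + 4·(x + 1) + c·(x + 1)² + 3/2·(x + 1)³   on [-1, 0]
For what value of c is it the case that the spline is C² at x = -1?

S_0''(x) = 6 + 0·(x + 2), so S_0''(-1) = 6. On the right, S_1''(-1) = 2c, so c = 3.

3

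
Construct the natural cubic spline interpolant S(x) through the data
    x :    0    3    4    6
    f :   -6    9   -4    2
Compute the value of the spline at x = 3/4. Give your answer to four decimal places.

3.3152

With σ_i denoting the second derivative at x_i, h_i = 3, 1, 2, and Δ_i = (y_(i+1) − y_i)/h_i = 5, -13, 3:
  3·σ_0 + 8·σ_1 + 1·σ_2 = 6(Δ_1 - Δ_0) = -108
  1·σ_1 + 6·σ_2 + 2·σ_3 = 6(Δ_2 - Δ_1) = 96
Natural end conditions: σ_0 = σ_3 = 0.
Forward elimination and back-substitution give σ_0 = 0, σ_1 = -744/47, σ_2 = 876/47, σ_3 = 0.
On [0, 3], S(x) = -6 + 607/47·x + 0·x² - 124/141·x³.
With x = 3/4: S(3/4) = 2493/752.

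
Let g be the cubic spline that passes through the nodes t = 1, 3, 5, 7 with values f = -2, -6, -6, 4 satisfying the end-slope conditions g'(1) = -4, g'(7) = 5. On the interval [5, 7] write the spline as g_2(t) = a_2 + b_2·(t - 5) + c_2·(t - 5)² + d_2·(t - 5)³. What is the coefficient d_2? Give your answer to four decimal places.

-0.5500

Write M_i for g''(x_i). With h_i = 2, 2, 2 and divided differences Δ_i = -2, 0, 5, the continuity of g' gives the tridiagonal system
  2·M_0 + 8·M_1 + 2·M_2 = 6(Δ_1 - Δ_0) = 12
  2·M_1 + 8·M_2 + 2·M_3 = 6(Δ_2 - Δ_1) = 30
Clamped end conditions give two more equations: 2h_0·M_0 + h_0·M_1 = 6(Δ_0 - g'(1)) = 12 and h_2·M_2 + 2h_2·M_3 = 6(g'(7) - Δ_2) = 0.
Hence M_0 = 16/5, M_1 = -2/5, M_2 = 22/5, M_3 = -11/5.
On [5, 7], with g_2(t) = a_2 + b_2·(t - 5) + c_2·(t - 5)² + d_2·(t - 5)³: c_2 = M_2/2 = 11/5, d_2 = (M_3 - M_2)/(6h_2) = -11/20, b_2 = Δ_2 - h_2(2M_2 + M_3)/6 = 14/5.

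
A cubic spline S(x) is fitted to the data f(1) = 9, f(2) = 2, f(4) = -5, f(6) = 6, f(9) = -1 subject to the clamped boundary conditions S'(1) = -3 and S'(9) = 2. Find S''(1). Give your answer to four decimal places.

-13.5000

Write σ_i for S''(x_i). With h_i = 1, 2, 2, 3 and divided differences Δ_i = -7, -7/2, 11/2, -7/3, the continuity of S' gives the tridiagonal system
  1·σ_0 + 6·σ_1 + 2·σ_2 = 6(Δ_1 - Δ_0) = 21
  2·σ_1 + 8·σ_2 + 2·σ_3 = 6(Δ_2 - Δ_1) = 54
  2·σ_2 + 10·σ_3 + 3·σ_4 = 6(Δ_3 - Δ_2) = -47
Clamped end conditions give two more equations: 2h_0·σ_0 + h_0·σ_1 = 6(Δ_0 - S'(1)) = -24 and h_3·σ_3 + 2h_3·σ_4 = 6(S'(9) - Δ_3) = 26.
Hence σ_0 = -27/2, σ_1 = 3, σ_2 = 33/4, σ_3 = -9, σ_4 = 53/6.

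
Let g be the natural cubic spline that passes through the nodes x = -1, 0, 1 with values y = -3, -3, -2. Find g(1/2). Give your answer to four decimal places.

Let M_i = g''(x_i). Step sizes h_i = 1, 1; slopes of the chords Δ_i = (y_(i+1) - y_i)/h_i = 0, 1.
  1·M_0 + 4·M_1 + 1·M_2 = 6(Δ_1 - Δ_0) = 6
Natural end conditions: M_0 = M_2 = 0.
Forward elimination and back-substitution give M_0 = 0, M_1 = 3/2, M_2 = 0.
On [0, 1], g(x) = -3 + 1/2·x + 3/4·x² - 1/4·x³.
With x = 1/2: g(1/2) = -83/32.

-2.5938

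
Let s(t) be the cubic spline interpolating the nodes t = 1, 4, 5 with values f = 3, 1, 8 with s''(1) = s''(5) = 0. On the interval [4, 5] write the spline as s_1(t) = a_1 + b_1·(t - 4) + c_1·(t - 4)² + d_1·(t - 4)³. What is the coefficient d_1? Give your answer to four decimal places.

-0.9583

Let m_i = s''(x_i). Step sizes h_i = 3, 1; slopes of the chords Δ_i = (y_(i+1) - y_i)/h_i = -2/3, 7.
  3·m_0 + 8·m_1 + 1·m_2 = 6(Δ_1 - Δ_0) = 46
Natural end conditions: m_0 = m_2 = 0.
Solving the tridiagonal system: m_0 = 0, m_1 = 23/4, m_2 = 0.
On [4, 5], with s_1(t) = a_1 + b_1·(t - 4) + c_1·(t - 4)² + d_1·(t - 4)³: c_1 = m_1/2 = 23/8, d_1 = (m_2 - m_1)/(6h_1) = -23/24, b_1 = Δ_1 - h_1(2m_1 + m_2)/6 = 61/12.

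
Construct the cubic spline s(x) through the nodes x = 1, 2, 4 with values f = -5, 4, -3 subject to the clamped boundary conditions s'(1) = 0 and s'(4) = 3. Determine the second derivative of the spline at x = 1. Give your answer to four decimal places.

40.5000

Put σ_i = s'' at the i-th knot. Here h = (1, 2) and Δ = (9, -7/2), so the interior equations h_(i-1)·σ_(i-1) + 2(h_(i-1)+h_i)·σ_i + h_i·σ_(i+1) = 6(Δ_i − Δ_(i-1)) read
  1·σ_0 + 6·σ_1 + 2·σ_2 = 6(Δ_1 - Δ_0) = -75
Clamped end conditions give two more equations: 2h_0·σ_0 + h_0·σ_1 = 6(Δ_0 - s'(1)) = 54 and h_1·σ_1 + 2h_1·σ_2 = 6(s'(4) - Δ_1) = 39.
Hence σ_0 = 81/2, σ_1 = -27, σ_2 = 93/4.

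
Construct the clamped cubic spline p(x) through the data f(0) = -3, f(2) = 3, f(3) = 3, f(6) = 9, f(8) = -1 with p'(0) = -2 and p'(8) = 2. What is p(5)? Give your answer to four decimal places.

Put M_i = p'' at the i-th knot. Here h = (2, 1, 3, 2) and Δ = (3, 0, 2, -5), so the interior equations h_(i-1)·M_(i-1) + 2(h_(i-1)+h_i)·M_i + h_i·M_(i+1) = 6(Δ_i − Δ_(i-1)) read
  2·M_0 + 6·M_1 + 1·M_2 = 6(Δ_1 - Δ_0) = -18
  1·M_1 + 8·M_2 + 3·M_3 = 6(Δ_2 - Δ_1) = 12
  3·M_2 + 10·M_3 + 2·M_4 = 6(Δ_3 - Δ_2) = -42
Clamped end conditions give two more equations: 2h_0·M_0 + h_0·M_1 = 6(Δ_0 - p'(0)) = 30 and h_3·M_3 + 2h_3·M_4 = 6(p'(8) - Δ_3) = 42.
Solving the tridiagonal system: M_0 = 387/34, M_1 = -132/17, M_2 = 99/17, M_3 = -152/17, M_4 = 509/34.
On [3, 6], p(x) = 3 + 11/17·(x - 3) + 99/34·(x - 3)² - 251/306·(x - 3)³.
With (x - 3) = 2: p(5) = 1435/153.

9.3791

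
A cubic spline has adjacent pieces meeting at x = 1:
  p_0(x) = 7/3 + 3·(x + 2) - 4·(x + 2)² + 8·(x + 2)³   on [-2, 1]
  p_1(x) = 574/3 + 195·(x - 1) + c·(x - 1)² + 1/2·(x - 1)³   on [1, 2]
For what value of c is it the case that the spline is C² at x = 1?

p_0''(x) = -8 + 48·(x + 2), so p_0''(1) = 136. On the right, p_1''(1) = 2c, so c = 68.

68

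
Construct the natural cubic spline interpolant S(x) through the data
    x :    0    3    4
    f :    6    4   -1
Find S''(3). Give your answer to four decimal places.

With M_i denoting the second derivative at x_i, h_i = 3, 1, and Δ_i = (y_(i+1) − y_i)/h_i = -2/3, -5:
  3·M_0 + 8·M_1 + 1·M_2 = 6(Δ_1 - Δ_0) = -26
Natural end conditions: M_0 = M_2 = 0.
Solving: M_0 = 0, M_1 = -13/4, M_2 = 0.

-3.2500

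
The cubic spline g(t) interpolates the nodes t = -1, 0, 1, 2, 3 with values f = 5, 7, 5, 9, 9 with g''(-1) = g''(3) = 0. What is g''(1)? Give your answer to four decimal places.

Let M_i = g''(x_i). Step sizes h_i = 1, 1, 1, 1; slopes of the chords Δ_i = (y_(i+1) - y_i)/h_i = 2, -2, 4, 0.
  1·M_0 + 4·M_1 + 1·M_2 = 6(Δ_1 - Δ_0) = -24
  1·M_1 + 4·M_2 + 1·M_3 = 6(Δ_2 - Δ_1) = 36
  1·M_2 + 4·M_3 + 1·M_4 = 6(Δ_3 - Δ_2) = -24
Natural end conditions: M_0 = M_4 = 0.
Hence M_0 = 0, M_1 = -66/7, M_2 = 96/7, M_3 = -66/7, M_4 = 0.

13.7143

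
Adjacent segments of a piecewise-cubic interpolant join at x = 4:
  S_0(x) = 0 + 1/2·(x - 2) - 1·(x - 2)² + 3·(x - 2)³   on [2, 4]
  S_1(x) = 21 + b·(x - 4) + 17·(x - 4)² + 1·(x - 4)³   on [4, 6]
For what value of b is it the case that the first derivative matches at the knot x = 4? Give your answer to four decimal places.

S_0'(x) = 1/2 - 2·(x - 2) + 9·(x - 2)², so S_0'(4) = 65/2. On the right, S_1'(4) = b, so b = 65/2.

32.5000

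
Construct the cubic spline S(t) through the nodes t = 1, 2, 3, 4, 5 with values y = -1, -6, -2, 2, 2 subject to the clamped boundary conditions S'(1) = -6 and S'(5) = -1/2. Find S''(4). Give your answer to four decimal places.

-5.7500

Let m_i = S''(x_i). Step sizes h_i = 1, 1, 1, 1; slopes of the chords Δ_i = (y_(i+1) - y_i)/h_i = -5, 4, 4, 0.
  1·m_0 + 4·m_1 + 1·m_2 = 6(Δ_1 - Δ_0) = 54
  1·m_1 + 4·m_2 + 1·m_3 = 6(Δ_2 - Δ_1) = 0
  1·m_2 + 4·m_3 + 1·m_4 = 6(Δ_3 - Δ_2) = -24
Clamped end conditions give two more equations: 2h_0·m_0 + h_0·m_1 = 6(Δ_0 - S'(1)) = 6 and h_3·m_3 + 2h_3·m_4 = 6(S'(5) - Δ_3) = -3.
Forward elimination and back-substitution give m_0 = -37/8, m_1 = 61/4, m_2 = -19/8, m_3 = -23/4, m_4 = 11/8.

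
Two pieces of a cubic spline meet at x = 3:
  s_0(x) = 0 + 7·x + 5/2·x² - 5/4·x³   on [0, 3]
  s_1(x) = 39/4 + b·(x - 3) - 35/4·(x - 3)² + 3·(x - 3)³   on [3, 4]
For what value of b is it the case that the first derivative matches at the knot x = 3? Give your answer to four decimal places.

-11.7500

s_0'(x) = 7 + 5·x - 15/4·x², so s_0'(3) = -47/4. On the right, s_1'(3) = b, so b = -47/4.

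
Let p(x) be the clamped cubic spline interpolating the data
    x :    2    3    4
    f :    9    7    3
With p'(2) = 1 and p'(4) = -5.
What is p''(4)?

-3

Put m_i = p'' at the i-th knot. Here h = (1, 1) and Δ = (-2, -4), so the interior equations h_(i-1)·m_(i-1) + 2(h_(i-1)+h_i)·m_i + h_i·m_(i+1) = 6(Δ_i − Δ_(i-1)) read
  1·m_0 + 4·m_1 + 1·m_2 = 6(Δ_1 - Δ_0) = -12
Clamped end conditions give two more equations: 2h_0·m_0 + h_0·m_1 = 6(Δ_0 - p'(2)) = -18 and h_1·m_1 + 2h_1·m_2 = 6(p'(4) - Δ_1) = -6.
Forward elimination and back-substitution give m_0 = -9, m_1 = 0, m_2 = -3.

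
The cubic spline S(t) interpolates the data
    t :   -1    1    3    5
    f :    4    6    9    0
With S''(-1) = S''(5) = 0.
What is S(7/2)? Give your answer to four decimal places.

With M_i denoting the second derivative at x_i, h_i = 2, 2, 2, and Δ_i = (y_(i+1) − y_i)/h_i = 1, 3/2, -9/2:
  2·M_0 + 8·M_1 + 2·M_2 = 6(Δ_1 - Δ_0) = 3
  2·M_1 + 8·M_2 + 2·M_3 = 6(Δ_2 - Δ_1) = -36
Natural end conditions: M_0 = M_3 = 0.
Solving: M_0 = 0, M_1 = 8/5, M_2 = -49/10, M_3 = 0.
On [3, 5], S(t) = 9 - 37/30·(t - 3) - 49/20·(t - 3)² + 49/120·(t - 3)³.
With (t - 3) = 1/2: S(7/2) = 2503/320.

7.8219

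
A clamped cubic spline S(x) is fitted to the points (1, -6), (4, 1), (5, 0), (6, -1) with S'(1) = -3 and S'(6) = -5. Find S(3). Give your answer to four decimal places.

-1.5888

With m_i denoting the second derivative at x_i, h_i = 3, 1, 1, and Δ_i = (y_(i+1) − y_i)/h_i = 7/3, -1, -1:
  3·m_0 + 8·m_1 + 1·m_2 = 6(Δ_1 - Δ_0) = -20
  1·m_1 + 4·m_2 + 1·m_3 = 6(Δ_2 - Δ_1) = 0
Clamped end conditions give two more equations: 2h_0·m_0 + h_0·m_1 = 6(Δ_0 - S'(1)) = 32 and h_2·m_2 + 2h_2·m_3 = 6(S'(6) - Δ_2) = -24.
Solving the tridiagonal system: m_0 = 740/87, m_1 = -184/29, m_2 = 152/29, m_3 = -424/29.
On [1, 4], S(x) = -6 - 3·(x - 1) + 370/87·(x - 1)² - 646/783·(x - 1)³.
With (x - 1) = 2: S(3) = -1244/783.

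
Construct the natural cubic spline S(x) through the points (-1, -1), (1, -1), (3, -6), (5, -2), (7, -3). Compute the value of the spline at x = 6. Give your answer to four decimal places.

-1.7232

Put M_i = S'' at the i-th knot. Here h = (2, 2, 2, 2) and Δ = (0, -5/2, 2, -1/2), so the interior equations h_(i-1)·M_(i-1) + 2(h_(i-1)+h_i)·M_i + h_i·M_(i+1) = 6(Δ_i − Δ_(i-1)) read
  2·M_0 + 8·M_1 + 2·M_2 = 6(Δ_1 - Δ_0) = -15
  2·M_1 + 8·M_2 + 2·M_3 = 6(Δ_2 - Δ_1) = 27
  2·M_2 + 8·M_3 + 2·M_4 = 6(Δ_3 - Δ_2) = -15
Natural end conditions: M_0 = M_4 = 0.
Forward elimination and back-substitution give M_0 = 0, M_1 = -87/28, M_2 = 69/14, M_3 = -87/28, M_4 = 0.
On [5, 7], S(x) = -2 + 11/7·(x - 5) - 87/56·(x - 5)² + 29/112·(x - 5)³.
With (x - 5) = 1: S(6) = -193/112.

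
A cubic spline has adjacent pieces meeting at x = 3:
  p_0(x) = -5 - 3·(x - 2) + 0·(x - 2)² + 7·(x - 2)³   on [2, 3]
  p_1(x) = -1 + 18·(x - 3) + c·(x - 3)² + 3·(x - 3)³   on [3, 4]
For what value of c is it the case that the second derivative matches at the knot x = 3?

21

p_0''(x) = 0 + 42·(x - 2), so p_0''(3) = 42. On the right, p_1''(3) = 2c, so c = 21.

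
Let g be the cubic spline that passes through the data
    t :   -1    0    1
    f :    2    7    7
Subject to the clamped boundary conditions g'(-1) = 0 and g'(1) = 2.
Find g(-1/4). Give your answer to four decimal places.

Write σ_i for g''(x_i). With h_i = 1, 1 and divided differences Δ_i = 5, 0, the continuity of g' gives the tridiagonal system
  1·σ_0 + 4·σ_1 + 1·σ_2 = 6(Δ_1 - Δ_0) = -30
Clamped end conditions give two more equations: 2h_0·σ_0 + h_0·σ_1 = 6(Δ_0 - g'(-1)) = 30 and h_1·σ_1 + 2h_1·σ_2 = 6(g'(1) - Δ_1) = 12.
Solving: σ_0 = 47/2, σ_1 = -17, σ_2 = 29/2.
On [-1, 0], g(t) = 2 + 0·(t + 1) + 47/4·(t + 1)² - 27/4·(t + 1)³.
With (t + 1) = 3/4: g(-1/4) = 1475/256.

5.7617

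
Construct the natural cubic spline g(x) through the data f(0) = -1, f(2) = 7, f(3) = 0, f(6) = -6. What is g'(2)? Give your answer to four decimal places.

Write m_i for g''(x_i). With h_i = 2, 1, 3 and divided differences Δ_i = 4, -7, -2, the continuity of g' gives the tridiagonal system
  2·m_0 + 6·m_1 + 1·m_2 = 6(Δ_1 - Δ_0) = -66
  1·m_1 + 8·m_2 + 3·m_3 = 6(Δ_2 - Δ_1) = 30
Natural end conditions: m_0 = m_3 = 0.
Solving the tridiagonal system: m_0 = 0, m_1 = -558/47, m_2 = 246/47, m_3 = 0.
On [2, 3], g'(x) = b_1 + 2c_1·(x - 2) + 3d_1·(x - 2)² with b_1 = Δ_1 - h_1(2m_1 + m_2)/6 = -184/47, c_1 = m_1/2 = -279/47, d_1 = (m_2 - m_1)/(6h_1) = 134/47. So g'(2) = -184/47.

-3.9149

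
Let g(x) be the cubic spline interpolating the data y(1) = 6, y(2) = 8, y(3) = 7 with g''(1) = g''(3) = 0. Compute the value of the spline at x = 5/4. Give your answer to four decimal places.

6.6758

Put σ_i = g'' at the i-th knot. Here h = (1, 1) and Δ = (2, -1), so the interior equations h_(i-1)·σ_(i-1) + 2(h_(i-1)+h_i)·σ_i + h_i·σ_(i+1) = 6(Δ_i − Δ_(i-1)) read
  1·σ_0 + 4·σ_1 + 1·σ_2 = 6(Δ_1 - Δ_0) = -18
Natural end conditions: σ_0 = σ_2 = 0.
Forward elimination and back-substitution give σ_0 = 0, σ_1 = -9/2, σ_2 = 0.
On [1, 2], g(x) = 6 + 11/4·(x - 1) + 0·(x - 1)² - 3/4·(x - 1)³.
With (x - 1) = 1/4: g(5/4) = 1709/256.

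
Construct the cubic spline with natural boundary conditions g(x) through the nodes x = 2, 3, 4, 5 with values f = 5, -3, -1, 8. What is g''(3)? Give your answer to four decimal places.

Write M_i for g''(x_i). With h_i = 1, 1, 1 and divided differences Δ_i = -8, 2, 9, the continuity of g' gives the tridiagonal system
  1·M_0 + 4·M_1 + 1·M_2 = 6(Δ_1 - Δ_0) = 60
  1·M_1 + 4·M_2 + 1·M_3 = 6(Δ_2 - Δ_1) = 42
Natural end conditions: M_0 = M_3 = 0.
Hence M_0 = 0, M_1 = 66/5, M_2 = 36/5, M_3 = 0.

13.2000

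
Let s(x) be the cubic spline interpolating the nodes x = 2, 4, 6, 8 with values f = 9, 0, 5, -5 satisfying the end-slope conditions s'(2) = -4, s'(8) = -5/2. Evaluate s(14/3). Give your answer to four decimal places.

1.4148

Put σ_i = s'' at the i-th knot. Here h = (2, 2, 2) and Δ = (-9/2, 5/2, -5), so the interior equations h_(i-1)·σ_(i-1) + 2(h_(i-1)+h_i)·σ_i + h_i·σ_(i+1) = 6(Δ_i − Δ_(i-1)) read
  2·σ_0 + 8·σ_1 + 2·σ_2 = 6(Δ_1 - Δ_0) = 42
  2·σ_1 + 8·σ_2 + 2·σ_3 = 6(Δ_2 - Δ_1) = -45
Clamped end conditions give two more equations: 2h_0·σ_0 + h_0·σ_1 = 6(Δ_0 - s'(2)) = -3 and h_2·σ_2 + 2h_2·σ_3 = 6(s'(8) - Δ_2) = 15.
Solving: σ_0 = -53/10, σ_1 = 91/10, σ_2 = -101/10, σ_3 = 44/5.
On [4, 6], s(x) = 0 - 1/5·(x - 4) + 91/20·(x - 4)² - 8/5·(x - 4)³.
With (x - 4) = 2/3: s(14/3) = 191/135.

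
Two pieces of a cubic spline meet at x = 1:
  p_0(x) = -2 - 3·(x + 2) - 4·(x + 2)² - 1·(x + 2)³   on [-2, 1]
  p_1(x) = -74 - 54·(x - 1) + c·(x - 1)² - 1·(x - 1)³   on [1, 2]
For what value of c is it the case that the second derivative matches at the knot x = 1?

-13

p_0''(x) = -8 - 6·(x + 2), so p_0''(1) = -26. On the right, p_1''(1) = 2c, so c = -13.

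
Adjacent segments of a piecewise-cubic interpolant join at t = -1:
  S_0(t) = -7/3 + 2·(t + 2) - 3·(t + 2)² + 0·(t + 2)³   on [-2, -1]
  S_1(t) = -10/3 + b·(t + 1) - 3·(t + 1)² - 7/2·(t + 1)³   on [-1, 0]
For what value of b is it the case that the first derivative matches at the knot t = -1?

S_0'(t) = 2 - 6·(t + 2) + 0·(t + 2)², so S_0'(-1) = -4. On the right, S_1'(-1) = b, so b = -4.

-4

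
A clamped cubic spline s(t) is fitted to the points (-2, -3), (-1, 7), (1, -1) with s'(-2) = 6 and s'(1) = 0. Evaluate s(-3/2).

Let M_i = s''(x_i). Step sizes h_i = 1, 2; slopes of the chords Δ_i = (y_(i+1) - y_i)/h_i = 10, -4.
  1·M_0 + 6·M_1 + 2·M_2 = 6(Δ_1 - Δ_0) = -84
Clamped end conditions give two more equations: 2h_0·M_0 + h_0·M_1 = 6(Δ_0 - s'(-2)) = 24 and h_1·M_1 + 2h_1·M_2 = 6(s'(1) - Δ_1) = 24.
Hence M_0 = 24, M_1 = -24, M_2 = 18.
On [-2, -1], s(t) = -3 + 6·(t + 2) + 12·(t + 2)² - 8·(t + 2)³.
With (t + 2) = 1/2: s(-3/2) = 2.

2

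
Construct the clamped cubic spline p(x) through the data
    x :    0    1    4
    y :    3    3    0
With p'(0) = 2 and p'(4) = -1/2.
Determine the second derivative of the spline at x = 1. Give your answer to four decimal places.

-0.2500

Let M_i = p''(x_i). Step sizes h_i = 1, 3; slopes of the chords Δ_i = (y_(i+1) - y_i)/h_i = 0, -1.
  1·M_0 + 8·M_1 + 3·M_2 = 6(Δ_1 - Δ_0) = -6
Clamped end conditions give two more equations: 2h_0·M_0 + h_0·M_1 = 6(Δ_0 - p'(0)) = -12 and h_1·M_1 + 2h_1·M_2 = 6(p'(4) - Δ_1) = 3.
Forward elimination and back-substitution give M_0 = -47/8, M_1 = -1/4, M_2 = 5/8.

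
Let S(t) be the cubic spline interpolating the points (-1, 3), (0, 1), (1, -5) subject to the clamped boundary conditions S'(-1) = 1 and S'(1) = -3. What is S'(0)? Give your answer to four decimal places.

Let M_i = S''(x_i). Step sizes h_i = 1, 1; slopes of the chords Δ_i = (y_(i+1) - y_i)/h_i = -2, -6.
  1·M_0 + 4·M_1 + 1·M_2 = 6(Δ_1 - Δ_0) = -24
Clamped end conditions give two more equations: 2h_0·M_0 + h_0·M_1 = 6(Δ_0 - S'(-1)) = -18 and h_1·M_1 + 2h_1·M_2 = 6(S'(1) - Δ_1) = 18.
Forward elimination and back-substitution give M_0 = -5, M_1 = -8, M_2 = 13.
On [0, 1], S'(t) = b_1 + 2c_1·t + 3d_1·t² with b_1 = Δ_1 - h_1(2M_1 + M_2)/6 = -11/2, c_1 = M_1/2 = -4, d_1 = (M_2 - M_1)/(6h_1) = 7/2. So S'(0) = -11/2.

-5.5000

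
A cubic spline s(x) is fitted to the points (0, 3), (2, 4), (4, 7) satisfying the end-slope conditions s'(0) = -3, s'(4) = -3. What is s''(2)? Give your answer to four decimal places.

1.5000

Let M_i = s''(x_i). Step sizes h_i = 2, 2; slopes of the chords Δ_i = (y_(i+1) - y_i)/h_i = 1/2, 3/2.
  2·M_0 + 8·M_1 + 2·M_2 = 6(Δ_1 - Δ_0) = 6
Clamped end conditions give two more equations: 2h_0·M_0 + h_0·M_1 = 6(Δ_0 - s'(0)) = 21 and h_1·M_1 + 2h_1·M_2 = 6(s'(4) - Δ_1) = -27.
Hence M_0 = 9/2, M_1 = 3/2, M_2 = -15/2.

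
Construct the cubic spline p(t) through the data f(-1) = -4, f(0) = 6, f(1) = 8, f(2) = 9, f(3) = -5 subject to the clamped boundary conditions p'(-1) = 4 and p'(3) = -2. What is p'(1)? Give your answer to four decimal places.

Put M_i = p'' at the i-th knot. Here h = (1, 1, 1, 1) and Δ = (10, 2, 1, -14), so the interior equations h_(i-1)·M_(i-1) + 2(h_(i-1)+h_i)·M_i + h_i·M_(i+1) = 6(Δ_i − Δ_(i-1)) read
  1·M_0 + 4·M_1 + 1·M_2 = 6(Δ_1 - Δ_0) = -48
  1·M_1 + 4·M_2 + 1·M_3 = 6(Δ_2 - Δ_1) = -6
  1·M_2 + 4·M_3 + 1·M_4 = 6(Δ_3 - Δ_2) = -90
Clamped end conditions give two more equations: 2h_0·M_0 + h_0·M_1 = 6(Δ_0 - p'(-1)) = 36 and h_3·M_3 + 2h_3·M_4 = 6(p'(3) - Δ_3) = 72.
Solving the tridiagonal system: M_0 = 825/28, M_1 = -321/14, M_2 = 57/4, M_3 = -561/14, M_4 = 1569/28.
On [1, 2], p'(t) = b_2 + 2c_2·(t - 1) + 3d_2·(t - 1)² with b_2 = Δ_2 - h_2(2M_2 + M_3)/6 = 41/14, c_2 = M_2/2 = 57/8, d_2 = (M_3 - M_2)/(6h_2) = -507/56. So p'(1) = 41/14.

2.9286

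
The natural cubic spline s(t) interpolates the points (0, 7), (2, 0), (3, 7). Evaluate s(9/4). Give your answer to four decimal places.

Put M_i = s'' at the i-th knot. Here h = (2, 1) and Δ = (-7/2, 7), so the interior equations h_(i-1)·M_(i-1) + 2(h_(i-1)+h_i)·M_i + h_i·M_(i+1) = 6(Δ_i − Δ_(i-1)) read
  2·M_0 + 6·M_1 + 1·M_2 = 6(Δ_1 - Δ_0) = 63
Natural end conditions: M_0 = M_2 = 0.
Solving the tridiagonal system: M_0 = 0, M_1 = 21/2, M_2 = 0.
On [2, 3], s(t) = 0 + 7/2·(t - 2) + 21/4·(t - 2)² - 7/4·(t - 2)³.
With (t - 2) = 1/4: s(9/4) = 301/256.

1.1758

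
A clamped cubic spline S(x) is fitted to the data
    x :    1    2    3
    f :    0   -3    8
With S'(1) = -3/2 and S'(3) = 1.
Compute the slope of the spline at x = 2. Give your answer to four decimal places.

Write σ_i for S''(x_i). With h_i = 1, 1 and divided differences Δ_i = -3, 11, the continuity of S' gives the tridiagonal system
  1·σ_0 + 4·σ_1 + 1·σ_2 = 6(Δ_1 - Δ_0) = 84
Clamped end conditions give two more equations: 2h_0·σ_0 + h_0·σ_1 = 6(Δ_0 - S'(1)) = -9 and h_1·σ_1 + 2h_1·σ_2 = 6(S'(3) - Δ_1) = -60.
Hence σ_0 = -97/4, σ_1 = 79/2, σ_2 = -199/4.
On [2, 3], S'(x) = b_1 + 2c_1·(x - 2) + 3d_1·(x - 2)² with b_1 = Δ_1 - h_1(2σ_1 + σ_2)/6 = 49/8, c_1 = σ_1/2 = 79/4, d_1 = (σ_2 - σ_1)/(6h_1) = -119/8. So S'(2) = 49/8.

6.1250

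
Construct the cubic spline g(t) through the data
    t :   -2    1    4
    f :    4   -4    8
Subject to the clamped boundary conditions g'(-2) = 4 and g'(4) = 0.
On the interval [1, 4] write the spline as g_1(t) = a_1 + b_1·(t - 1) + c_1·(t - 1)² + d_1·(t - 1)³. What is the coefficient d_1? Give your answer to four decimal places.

Let σ_i = g''(x_i). Step sizes h_i = 3, 3; slopes of the chords Δ_i = (y_(i+1) - y_i)/h_i = -8/3, 4.
  3·σ_0 + 12·σ_1 + 3·σ_2 = 6(Δ_1 - Δ_0) = 40
Clamped end conditions give two more equations: 2h_0·σ_0 + h_0·σ_1 = 6(Δ_0 - g'(-2)) = -40 and h_1·σ_1 + 2h_1·σ_2 = 6(g'(4) - Δ_1) = -24.
Solving the tridiagonal system: σ_0 = -32/3, σ_1 = 8, σ_2 = -8.
On [1, 4], with g_1(t) = a_1 + b_1·(t - 1) + c_1·(t - 1)² + d_1·(t - 1)³: c_1 = σ_1/2 = 4, d_1 = (σ_2 - σ_1)/(6h_1) = -8/9, b_1 = Δ_1 - h_1(2σ_1 + σ_2)/6 = 0.

-0.8889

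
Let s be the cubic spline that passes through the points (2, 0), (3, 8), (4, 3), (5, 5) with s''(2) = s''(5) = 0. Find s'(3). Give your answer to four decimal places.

0.1333

Let M_i = s''(x_i). Step sizes h_i = 1, 1, 1; slopes of the chords Δ_i = (y_(i+1) - y_i)/h_i = 8, -5, 2.
  1·M_0 + 4·M_1 + 1·M_2 = 6(Δ_1 - Δ_0) = -78
  1·M_1 + 4·M_2 + 1·M_3 = 6(Δ_2 - Δ_1) = 42
Natural end conditions: M_0 = M_3 = 0.
Solving: M_0 = 0, M_1 = -118/5, M_2 = 82/5, M_3 = 0.
On [3, 4], s'(t) = b_1 + 2c_1·(t - 3) + 3d_1·(t - 3)² with b_1 = Δ_1 - h_1(2M_1 + M_2)/6 = 2/15, c_1 = M_1/2 = -59/5, d_1 = (M_2 - M_1)/(6h_1) = 20/3. So s'(3) = 2/15.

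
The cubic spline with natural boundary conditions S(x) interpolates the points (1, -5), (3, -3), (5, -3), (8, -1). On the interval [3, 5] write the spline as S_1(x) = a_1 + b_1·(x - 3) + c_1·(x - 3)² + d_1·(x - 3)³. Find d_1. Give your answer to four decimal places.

Let σ_i = S''(x_i). Step sizes h_i = 2, 2, 3; slopes of the chords Δ_i = (y_(i+1) - y_i)/h_i = 1, 0, 2/3.
  2·σ_0 + 8·σ_1 + 2·σ_2 = 6(Δ_1 - Δ_0) = -6
  2·σ_1 + 10·σ_2 + 3·σ_3 = 6(Δ_2 - Δ_1) = 4
Natural end conditions: σ_0 = σ_3 = 0.
Solving: σ_0 = 0, σ_1 = -17/19, σ_2 = 11/19, σ_3 = 0.
On [3, 5], with S_1(x) = a_1 + b_1·(x - 3) + c_1·(x - 3)² + d_1·(x - 3)³: c_1 = σ_1/2 = -17/38, d_1 = (σ_2 - σ_1)/(6h_1) = 7/57, b_1 = Δ_1 - h_1(2σ_1 + σ_2)/6 = 23/57.

0.1228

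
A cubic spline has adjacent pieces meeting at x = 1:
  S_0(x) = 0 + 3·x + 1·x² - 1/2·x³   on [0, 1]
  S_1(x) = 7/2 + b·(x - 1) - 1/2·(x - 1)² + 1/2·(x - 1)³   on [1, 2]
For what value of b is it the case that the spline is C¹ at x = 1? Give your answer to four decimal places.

3.5000

S_0'(x) = 3 + 2·x - 3/2·x², so S_0'(1) = 7/2. On the right, S_1'(1) = b, so b = 7/2.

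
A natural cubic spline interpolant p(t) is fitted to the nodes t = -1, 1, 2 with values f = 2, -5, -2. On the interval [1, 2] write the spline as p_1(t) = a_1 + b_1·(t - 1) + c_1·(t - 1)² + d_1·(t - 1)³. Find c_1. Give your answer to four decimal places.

Let m_i = p''(x_i). Step sizes h_i = 2, 1; slopes of the chords Δ_i = (y_(i+1) - y_i)/h_i = -7/2, 3.
  2·m_0 + 6·m_1 + 1·m_2 = 6(Δ_1 - Δ_0) = 39
Natural end conditions: m_0 = m_2 = 0.
Hence m_0 = 0, m_1 = 13/2, m_2 = 0.
On [1, 2], with p_1(t) = a_1 + b_1·(t - 1) + c_1·(t - 1)² + d_1·(t - 1)³: c_1 = m_1/2 = 13/4, d_1 = (m_2 - m_1)/(6h_1) = -13/12, b_1 = Δ_1 - h_1(2m_1 + m_2)/6 = 5/6.

3.2500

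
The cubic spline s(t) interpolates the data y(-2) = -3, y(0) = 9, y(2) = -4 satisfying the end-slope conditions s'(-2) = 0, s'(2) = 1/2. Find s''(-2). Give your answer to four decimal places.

18.5000

With M_i denoting the second derivative at x_i, h_i = 2, 2, and Δ_i = (y_(i+1) − y_i)/h_i = 6, -13/2:
  2·M_0 + 8·M_1 + 2·M_2 = 6(Δ_1 - Δ_0) = -75
Clamped end conditions give two more equations: 2h_0·M_0 + h_0·M_1 = 6(Δ_0 - s'(-2)) = 36 and h_1·M_1 + 2h_1·M_2 = 6(s'(2) - Δ_1) = 42.
Solving: M_0 = 37/2, M_1 = -19, M_2 = 20.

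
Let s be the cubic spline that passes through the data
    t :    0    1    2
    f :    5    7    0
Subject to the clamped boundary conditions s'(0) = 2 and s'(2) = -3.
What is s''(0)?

11

Put m_i = s'' at the i-th knot. Here h = (1, 1) and Δ = (2, -7), so the interior equations h_(i-1)·m_(i-1) + 2(h_(i-1)+h_i)·m_i + h_i·m_(i+1) = 6(Δ_i − Δ_(i-1)) read
  1·m_0 + 4·m_1 + 1·m_2 = 6(Δ_1 - Δ_0) = -54
Clamped end conditions give two more equations: 2h_0·m_0 + h_0·m_1 = 6(Δ_0 - s'(0)) = 0 and h_1·m_1 + 2h_1·m_2 = 6(s'(2) - Δ_1) = 24.
Forward elimination and back-substitution give m_0 = 11, m_1 = -22, m_2 = 23.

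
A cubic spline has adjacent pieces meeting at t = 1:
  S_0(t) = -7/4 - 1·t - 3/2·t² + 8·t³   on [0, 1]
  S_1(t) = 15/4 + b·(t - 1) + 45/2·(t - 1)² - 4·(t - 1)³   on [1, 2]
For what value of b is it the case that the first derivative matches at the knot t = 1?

S_0'(t) = -1 - 3·t + 24·t², so S_0'(1) = 20. On the right, S_1'(1) = b, so b = 20.

20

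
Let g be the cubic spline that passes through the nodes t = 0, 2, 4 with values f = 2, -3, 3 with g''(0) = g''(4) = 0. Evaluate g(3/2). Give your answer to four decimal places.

Let M_i = g''(x_i). Step sizes h_i = 2, 2; slopes of the chords Δ_i = (y_(i+1) - y_i)/h_i = -5/2, 3.
  2·M_0 + 8·M_1 + 2·M_2 = 6(Δ_1 - Δ_0) = 33
Natural end conditions: M_0 = M_2 = 0.
Solving the tridiagonal system: M_0 = 0, M_1 = 33/8, M_2 = 0.
On [0, 2], g(t) = 2 - 31/8·t + 0·t² + 11/32·t³.
With t = 3/2: g(3/2) = -679/256.

-2.6523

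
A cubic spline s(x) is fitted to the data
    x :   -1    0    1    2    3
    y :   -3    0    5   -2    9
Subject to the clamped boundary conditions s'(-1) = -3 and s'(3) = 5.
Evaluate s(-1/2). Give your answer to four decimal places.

-2.8482

Write M_i for s''(x_i). With h_i = 1, 1, 1, 1 and divided differences Δ_i = 3, 5, -7, 11, the continuity of s' gives the tridiagonal system
  1·M_0 + 4·M_1 + 1·M_2 = 6(Δ_1 - Δ_0) = 12
  1·M_1 + 4·M_2 + 1·M_3 = 6(Δ_2 - Δ_1) = -72
  1·M_2 + 4·M_3 + 1·M_4 = 6(Δ_3 - Δ_2) = 108
Clamped end conditions give two more equations: 2h_0·M_0 + h_0·M_1 = 6(Δ_0 - s'(-1)) = 36 and h_3·M_3 + 2h_3·M_4 = 6(s'(3) - Δ_3) = -36.
Solving: M_0 = 101/7, M_1 = 50/7, M_2 = -31, M_3 = 314/7, M_4 = -283/7.
On [-1, 0], s(x) = -3 - 3·(x + 1) + 101/14·(x + 1)² - 17/14·(x + 1)³.
With (x + 1) = 1/2: s(-1/2) = -319/112.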